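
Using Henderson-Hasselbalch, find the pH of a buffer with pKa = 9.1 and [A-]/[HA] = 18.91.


pH = pKa + log10([A-]/[HA])
pH = 9.1 + log10(18.91)
pH = 10.3767

10.3767


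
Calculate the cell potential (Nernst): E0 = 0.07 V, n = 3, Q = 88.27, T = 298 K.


E = E0 - (RT/nF) * ln(Q)
E = 0.07 - (8.314 * 298 / (3 * 96485)) * ln(88.27)
E = 0.0317 V

0.0317 V


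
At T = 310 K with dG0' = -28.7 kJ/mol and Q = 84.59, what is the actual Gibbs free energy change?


dG = dG0' + RT * ln(Q) / 1000
dG = -28.7 + 8.314 * 310 * ln(84.59) / 1000
dG = -17.2622 kJ/mol

-17.2622 kJ/mol


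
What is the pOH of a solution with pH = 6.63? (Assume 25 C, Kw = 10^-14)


pOH = 14 - pH
pOH = 14 - 6.63
pOH = 7.37

7.37


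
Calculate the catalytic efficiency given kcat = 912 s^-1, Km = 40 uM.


Catalytic efficiency = kcat / Km
= 912 / 40
= 22.8 uM^-1*s^-1

22.8 uM^-1*s^-1


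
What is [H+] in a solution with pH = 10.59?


[H+] = 10^(-pH)
[H+] = 10^(-10.59)
[H+] = 2.570e-11 M

2.570e-11 M


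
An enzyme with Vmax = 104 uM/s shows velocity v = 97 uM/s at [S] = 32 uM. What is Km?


Km = [S] * (Vmax - v) / v
Km = 32 * (104 - 97) / 97
Km = 2.3093 uM

2.3093 uM


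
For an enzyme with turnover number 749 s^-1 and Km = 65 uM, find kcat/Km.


Catalytic efficiency = kcat / Km
= 749 / 65
= 11.5231 uM^-1*s^-1

11.5231 uM^-1*s^-1


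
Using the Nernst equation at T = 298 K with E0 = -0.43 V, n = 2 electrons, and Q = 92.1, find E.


E = E0 - (RT/nF) * ln(Q)
E = -0.43 - (8.314 * 298 / (2 * 96485)) * ln(92.1)
E = -0.4881 V

-0.4881 V


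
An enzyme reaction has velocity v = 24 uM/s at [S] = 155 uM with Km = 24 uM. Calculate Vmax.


Vmax = v * (Km + [S]) / [S]
Vmax = 24 * (24 + 155) / 155
Vmax = 27.7161 uM/s

27.7161 uM/s


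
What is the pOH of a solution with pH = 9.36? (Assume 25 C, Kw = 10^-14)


pOH = 14 - pH
pOH = 14 - 9.36
pOH = 4.64

4.64


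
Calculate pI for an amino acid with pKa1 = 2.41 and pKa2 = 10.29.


pI = (pKa1 + pKa2) / 2
pI = (2.41 + 10.29) / 2
pI = 6.35

6.35


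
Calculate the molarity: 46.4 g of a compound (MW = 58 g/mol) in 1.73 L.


C = (mass / MW) / volume
C = (46.4 / 58) / 1.73
C = 0.4624 M

0.4624 M


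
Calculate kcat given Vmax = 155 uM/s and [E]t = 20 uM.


kcat = Vmax / [E]t
kcat = 155 / 20
kcat = 7.75 s^-1

7.75 s^-1


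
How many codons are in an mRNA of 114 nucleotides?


codons = nucleotides / 3
codons = 114 / 3 = 38

38


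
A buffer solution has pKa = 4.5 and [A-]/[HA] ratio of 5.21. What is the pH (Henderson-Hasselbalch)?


pH = pKa + log10([A-]/[HA])
pH = 4.5 + log10(5.21)
pH = 5.2168

5.2168


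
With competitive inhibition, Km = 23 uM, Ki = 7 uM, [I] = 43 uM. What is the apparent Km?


Km_app = Km * (1 + [I]/Ki)
Km_app = 23 * (1 + 43/7)
Km_app = 164.2857 uM

164.2857 uM


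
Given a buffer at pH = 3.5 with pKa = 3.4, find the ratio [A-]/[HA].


[A-]/[HA] = 10^(pH - pKa)
= 10^(3.5 - 3.4)
= 1.2589

1.2589


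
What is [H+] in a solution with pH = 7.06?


[H+] = 10^(-pH)
[H+] = 10^(-7.06)
[H+] = 8.710e-08 M

8.710e-08 M


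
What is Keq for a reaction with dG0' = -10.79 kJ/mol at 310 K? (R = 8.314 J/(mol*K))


Keq = exp(-dG0 * 1000 / (R * T))
Keq = exp(-(-10.79) * 1000 / (8.314 * 310))
Keq = 65.7912

65.7912


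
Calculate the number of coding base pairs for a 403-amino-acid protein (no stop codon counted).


Each amino acid = 1 codon = 3 bp
bp = 403 * 3 = 1209 bp

1209 bp


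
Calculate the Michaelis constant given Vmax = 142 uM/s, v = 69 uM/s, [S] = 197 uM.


Km = [S] * (Vmax - v) / v
Km = 197 * (142 - 69) / 69
Km = 208.4203 uM

208.4203 uM


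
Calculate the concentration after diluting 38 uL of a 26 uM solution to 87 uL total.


C2 = C1 * V1 / V2
C2 = 26 * 38 / 87
C2 = 11.3563 uM

11.3563 uM


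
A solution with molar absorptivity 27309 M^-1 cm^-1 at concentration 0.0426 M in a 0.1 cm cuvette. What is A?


A = epsilon * c * l
A = 27309 * 0.0426 * 0.1
A = 116.3363

116.3363


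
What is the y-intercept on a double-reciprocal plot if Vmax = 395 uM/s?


y-intercept = 1/Vmax
= 1/395
= 0.0025 s/uM

0.0025 s/uM


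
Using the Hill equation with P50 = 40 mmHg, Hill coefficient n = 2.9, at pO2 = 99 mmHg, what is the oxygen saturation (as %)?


Y = pO2^n / (P50^n + pO2^n)
Y = 99^2.9 / (40^2.9 + 99^2.9)
Y = 93.26%

93.26%


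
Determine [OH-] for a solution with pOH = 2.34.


[OH-] = 10^(-pOH)
[OH-] = 10^(-2.34)
[OH-] = 0.0046 M

0.0046 M


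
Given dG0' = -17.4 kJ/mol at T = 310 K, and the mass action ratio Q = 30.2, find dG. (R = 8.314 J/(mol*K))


dG = dG0' + RT * ln(Q) / 1000
dG = -17.4 + 8.314 * 310 * ln(30.2) / 1000
dG = -8.6168 kJ/mol

-8.6168 kJ/mol


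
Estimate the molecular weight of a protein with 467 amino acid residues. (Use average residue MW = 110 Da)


MW = n_residues * 110 Da
MW = 467 * 110
MW = 51370 Da

51370 Da


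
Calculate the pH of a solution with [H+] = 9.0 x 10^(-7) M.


pH = -log10([H+])
pH = -log10(9.0 x 10^(-7))
pH = 6.0458

6.0458


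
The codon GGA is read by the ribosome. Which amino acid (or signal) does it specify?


Standard genetic code lookup.
Codon GGA -> Gly

Gly


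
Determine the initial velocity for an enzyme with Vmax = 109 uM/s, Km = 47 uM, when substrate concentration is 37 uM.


v = Vmax * [S] / (Km + [S])
v = 109 * 37 / (47 + 37)
v = 48.0119 uM/s

48.0119 uM/s


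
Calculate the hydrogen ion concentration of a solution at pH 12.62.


[H+] = 10^(-pH)
[H+] = 10^(-12.62)
[H+] = 2.399e-13 M

2.399e-13 M


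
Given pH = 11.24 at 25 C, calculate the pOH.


pOH = 14 - pH
pOH = 14 - 11.24
pOH = 2.76

2.76


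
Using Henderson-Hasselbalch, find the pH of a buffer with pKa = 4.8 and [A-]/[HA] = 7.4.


pH = pKa + log10([A-]/[HA])
pH = 4.8 + log10(7.4)
pH = 5.6692

5.6692


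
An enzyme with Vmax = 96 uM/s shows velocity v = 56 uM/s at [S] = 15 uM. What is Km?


Km = [S] * (Vmax - v) / v
Km = 15 * (96 - 56) / 56
Km = 10.7143 uM

10.7143 uM


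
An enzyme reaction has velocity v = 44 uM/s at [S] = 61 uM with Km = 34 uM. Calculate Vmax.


Vmax = v * (Km + [S]) / [S]
Vmax = 44 * (34 + 61) / 61
Vmax = 68.5246 uM/s

68.5246 uM/s


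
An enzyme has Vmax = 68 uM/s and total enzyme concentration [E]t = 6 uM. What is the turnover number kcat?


kcat = Vmax / [E]t
kcat = 68 / 6
kcat = 11.3333 s^-1

11.3333 s^-1


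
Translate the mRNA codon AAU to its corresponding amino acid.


Standard genetic code lookup.
Codon AAU -> Asn

Asn


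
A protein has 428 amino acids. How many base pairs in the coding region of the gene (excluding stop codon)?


Each amino acid = 1 codon = 3 bp
bp = 428 * 3 = 1284 bp

1284 bp


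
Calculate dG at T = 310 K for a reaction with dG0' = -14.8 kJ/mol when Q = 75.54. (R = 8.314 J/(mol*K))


dG = dG0' + RT * ln(Q) / 1000
dG = -14.8 + 8.314 * 310 * ln(75.54) / 1000
dG = -3.6539 kJ/mol

-3.6539 kJ/mol


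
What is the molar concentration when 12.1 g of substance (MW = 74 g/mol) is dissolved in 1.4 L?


C = (mass / MW) / volume
C = (12.1 / 74) / 1.4
C = 0.1168 M

0.1168 M


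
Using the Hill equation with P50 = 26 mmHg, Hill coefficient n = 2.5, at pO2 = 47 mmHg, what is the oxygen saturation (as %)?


Y = pO2^n / (P50^n + pO2^n)
Y = 47^2.5 / (26^2.5 + 47^2.5)
Y = 81.46%

81.46%


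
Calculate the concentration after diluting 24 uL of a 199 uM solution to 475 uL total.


C2 = C1 * V1 / V2
C2 = 199 * 24 / 475
C2 = 10.0547 uM

10.0547 uM


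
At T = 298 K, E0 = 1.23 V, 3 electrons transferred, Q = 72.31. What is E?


E = E0 - (RT/nF) * ln(Q)
E = 1.23 - (8.314 * 298 / (3 * 96485)) * ln(72.31)
E = 1.1934 V

1.1934 V


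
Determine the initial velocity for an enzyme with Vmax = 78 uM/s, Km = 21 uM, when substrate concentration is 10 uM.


v = Vmax * [S] / (Km + [S])
v = 78 * 10 / (21 + 10)
v = 25.1613 uM/s

25.1613 uM/s


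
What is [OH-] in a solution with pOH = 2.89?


[OH-] = 10^(-pOH)
[OH-] = 10^(-2.89)
[OH-] = 0.0013 M

0.0013 M


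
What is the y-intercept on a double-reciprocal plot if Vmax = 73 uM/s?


y-intercept = 1/Vmax
= 1/73
= 0.0137 s/uM

0.0137 s/uM


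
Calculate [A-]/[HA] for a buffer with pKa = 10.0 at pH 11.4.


[A-]/[HA] = 10^(pH - pKa)
= 10^(11.4 - 10.0)
= 25.1189

25.1189


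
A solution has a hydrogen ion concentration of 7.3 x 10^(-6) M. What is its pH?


pH = -log10([H+])
pH = -log10(7.3 x 10^(-6))
pH = 5.1367

5.1367


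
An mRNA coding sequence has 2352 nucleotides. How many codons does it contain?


codons = nucleotides / 3
codons = 2352 / 3 = 784

784


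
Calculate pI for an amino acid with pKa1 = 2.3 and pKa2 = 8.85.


pI = (pKa1 + pKa2) / 2
pI = (2.3 + 8.85) / 2
pI = 5.575

5.575


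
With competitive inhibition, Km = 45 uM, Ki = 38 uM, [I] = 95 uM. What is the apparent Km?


Km_app = Km * (1 + [I]/Ki)
Km_app = 45 * (1 + 95/38)
Km_app = 157.5 uM

157.5 uM


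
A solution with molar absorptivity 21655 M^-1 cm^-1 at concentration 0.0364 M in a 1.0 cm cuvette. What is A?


A = epsilon * c * l
A = 21655 * 0.0364 * 1.0
A = 788.242

788.242


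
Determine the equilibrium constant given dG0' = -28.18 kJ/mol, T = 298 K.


Keq = exp(-dG0 * 1000 / (R * T))
Keq = exp(-(-28.18) * 1000 / (8.314 * 298))
Keq = 87032.6641

87032.6641


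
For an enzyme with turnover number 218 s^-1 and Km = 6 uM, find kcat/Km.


Catalytic efficiency = kcat / Km
= 218 / 6
= 36.3333 uM^-1*s^-1

36.3333 uM^-1*s^-1


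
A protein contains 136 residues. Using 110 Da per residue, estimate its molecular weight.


MW = n_residues * 110 Da
MW = 136 * 110
MW = 14960 Da

14960 Da


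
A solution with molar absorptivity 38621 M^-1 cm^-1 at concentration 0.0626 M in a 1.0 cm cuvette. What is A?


A = epsilon * c * l
A = 38621 * 0.0626 * 1.0
A = 2417.6746

2417.6746


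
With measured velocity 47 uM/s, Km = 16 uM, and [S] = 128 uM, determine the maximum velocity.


Vmax = v * (Km + [S]) / [S]
Vmax = 47 * (16 + 128) / 128
Vmax = 52.875 uM/s

52.875 uM/s


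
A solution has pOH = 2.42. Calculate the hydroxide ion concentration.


[OH-] = 10^(-pOH)
[OH-] = 10^(-2.42)
[OH-] = 0.0038 M

0.0038 M


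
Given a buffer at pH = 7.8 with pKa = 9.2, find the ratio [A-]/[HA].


[A-]/[HA] = 10^(pH - pKa)
= 10^(7.8 - 9.2)
= 0.0398

0.0398


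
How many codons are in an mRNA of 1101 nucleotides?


codons = nucleotides / 3
codons = 1101 / 3 = 367

367


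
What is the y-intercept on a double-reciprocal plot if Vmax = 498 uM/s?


y-intercept = 1/Vmax
= 1/498
= 0.002 s/uM

0.002 s/uM


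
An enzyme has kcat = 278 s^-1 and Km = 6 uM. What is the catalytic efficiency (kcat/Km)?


Catalytic efficiency = kcat / Km
= 278 / 6
= 46.3333 uM^-1*s^-1

46.3333 uM^-1*s^-1


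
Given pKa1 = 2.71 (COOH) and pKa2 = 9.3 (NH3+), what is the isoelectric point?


pI = (pKa1 + pKa2) / 2
pI = (2.71 + 9.3) / 2
pI = 6.005

6.005


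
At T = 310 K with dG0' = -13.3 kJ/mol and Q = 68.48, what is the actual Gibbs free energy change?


dG = dG0' + RT * ln(Q) / 1000
dG = -13.3 + 8.314 * 310 * ln(68.48) / 1000
dG = -2.4068 kJ/mol

-2.4068 kJ/mol


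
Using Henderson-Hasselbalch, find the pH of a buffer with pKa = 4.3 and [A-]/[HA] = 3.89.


pH = pKa + log10([A-]/[HA])
pH = 4.3 + log10(3.89)
pH = 4.8899

4.8899


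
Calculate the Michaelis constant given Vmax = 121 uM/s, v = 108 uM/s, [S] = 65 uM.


Km = [S] * (Vmax - v) / v
Km = 65 * (121 - 108) / 108
Km = 7.8241 uM

7.8241 uM


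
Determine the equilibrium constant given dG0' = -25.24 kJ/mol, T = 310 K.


Keq = exp(-dG0 * 1000 / (R * T))
Keq = exp(-(-25.24) * 1000 / (8.314 * 310))
Keq = 17908.7095

17908.7095


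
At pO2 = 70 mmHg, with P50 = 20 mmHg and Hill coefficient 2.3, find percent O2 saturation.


Y = pO2^n / (P50^n + pO2^n)
Y = 70^2.3 / (20^2.3 + 70^2.3)
Y = 94.69%

94.69%


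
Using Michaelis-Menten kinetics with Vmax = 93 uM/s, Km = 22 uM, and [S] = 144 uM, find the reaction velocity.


v = Vmax * [S] / (Km + [S])
v = 93 * 144 / (22 + 144)
v = 80.6747 uM/s

80.6747 uM/s


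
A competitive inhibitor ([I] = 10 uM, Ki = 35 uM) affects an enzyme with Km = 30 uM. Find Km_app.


Km_app = Km * (1 + [I]/Ki)
Km_app = 30 * (1 + 10/35)
Km_app = 38.5714 uM

38.5714 uM


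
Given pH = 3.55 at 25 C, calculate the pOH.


pOH = 14 - pH
pOH = 14 - 3.55
pOH = 10.45

10.45


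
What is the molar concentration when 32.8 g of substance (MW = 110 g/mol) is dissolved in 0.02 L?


C = (mass / MW) / volume
C = (32.8 / 110) / 0.02
C = 14.9091 M

14.9091 M


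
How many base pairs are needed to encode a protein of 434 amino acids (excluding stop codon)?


Each amino acid = 1 codon = 3 bp
bp = 434 * 3 = 1302 bp

1302 bp


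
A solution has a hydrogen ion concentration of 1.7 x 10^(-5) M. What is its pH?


pH = -log10([H+])
pH = -log10(1.7 x 10^(-5))
pH = 4.7696

4.7696


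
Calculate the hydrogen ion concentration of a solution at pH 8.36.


[H+] = 10^(-pH)
[H+] = 10^(-8.36)
[H+] = 4.365e-09 M

4.365e-09 M


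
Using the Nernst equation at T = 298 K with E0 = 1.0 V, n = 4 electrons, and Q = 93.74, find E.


E = E0 - (RT/nF) * ln(Q)
E = 1.0 - (8.314 * 298 / (4 * 96485)) * ln(93.74)
E = 0.9709 V

0.9709 V


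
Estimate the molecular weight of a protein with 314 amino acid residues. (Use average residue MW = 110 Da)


MW = n_residues * 110 Da
MW = 314 * 110
MW = 34540 Da

34540 Da


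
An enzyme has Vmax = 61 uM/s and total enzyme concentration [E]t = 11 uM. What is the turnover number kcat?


kcat = Vmax / [E]t
kcat = 61 / 11
kcat = 5.5455 s^-1

5.5455 s^-1


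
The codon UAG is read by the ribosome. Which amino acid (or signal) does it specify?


Standard genetic code lookup.
Codon UAG -> Stop

Stop


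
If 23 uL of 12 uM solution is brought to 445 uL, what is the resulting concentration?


C2 = C1 * V1 / V2
C2 = 12 * 23 / 445
C2 = 0.6202 uM

0.6202 uM


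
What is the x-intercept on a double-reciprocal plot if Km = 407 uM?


x-intercept = -1/Km
= -1/407
= -0.0025 1/uM

-0.0025 1/uM


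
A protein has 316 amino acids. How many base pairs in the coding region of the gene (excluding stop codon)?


Each amino acid = 1 codon = 3 bp
bp = 316 * 3 = 948 bp

948 bp


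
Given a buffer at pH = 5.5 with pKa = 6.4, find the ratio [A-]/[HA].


[A-]/[HA] = 10^(pH - pKa)
= 10^(5.5 - 6.4)
= 0.1259

0.1259


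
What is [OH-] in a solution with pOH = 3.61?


[OH-] = 10^(-pOH)
[OH-] = 10^(-3.61)
[OH-] = 2.455e-04 M

2.455e-04 M


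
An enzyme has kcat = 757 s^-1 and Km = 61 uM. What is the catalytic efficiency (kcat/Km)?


Catalytic efficiency = kcat / Km
= 757 / 61
= 12.4098 uM^-1*s^-1

12.4098 uM^-1*s^-1


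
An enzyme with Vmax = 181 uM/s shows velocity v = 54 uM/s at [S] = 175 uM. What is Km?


Km = [S] * (Vmax - v) / v
Km = 175 * (181 - 54) / 54
Km = 411.5741 uM

411.5741 uM


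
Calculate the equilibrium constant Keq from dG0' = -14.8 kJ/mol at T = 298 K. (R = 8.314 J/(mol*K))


Keq = exp(-dG0 * 1000 / (R * T))
Keq = exp(-(-14.8) * 1000 / (8.314 * 298))
Keq = 392.9138

392.9138


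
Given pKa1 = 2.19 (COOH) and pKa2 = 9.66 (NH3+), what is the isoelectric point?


pI = (pKa1 + pKa2) / 2
pI = (2.19 + 9.66) / 2
pI = 5.925

5.925


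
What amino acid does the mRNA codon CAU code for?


Standard genetic code lookup.
Codon CAU -> His

His


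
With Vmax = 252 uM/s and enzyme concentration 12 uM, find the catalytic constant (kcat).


kcat = Vmax / [E]t
kcat = 252 / 12
kcat = 21.0 s^-1

21.0 s^-1


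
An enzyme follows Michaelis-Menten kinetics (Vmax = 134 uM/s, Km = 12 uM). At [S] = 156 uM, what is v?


v = Vmax * [S] / (Km + [S])
v = 134 * 156 / (12 + 156)
v = 124.4286 uM/s

124.4286 uM/s


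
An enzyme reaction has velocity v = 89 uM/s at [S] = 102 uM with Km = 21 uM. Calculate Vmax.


Vmax = v * (Km + [S]) / [S]
Vmax = 89 * (21 + 102) / 102
Vmax = 107.3235 uM/s

107.3235 uM/s


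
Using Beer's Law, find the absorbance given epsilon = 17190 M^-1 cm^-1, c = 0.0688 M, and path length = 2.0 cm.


A = epsilon * c * l
A = 17190 * 0.0688 * 2.0
A = 2365.344

2365.344


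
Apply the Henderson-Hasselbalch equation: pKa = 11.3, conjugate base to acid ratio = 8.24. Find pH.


pH = pKa + log10([A-]/[HA])
pH = 11.3 + log10(8.24)
pH = 12.2159

12.2159


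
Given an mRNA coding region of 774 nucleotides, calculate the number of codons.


codons = nucleotides / 3
codons = 774 / 3 = 258

258


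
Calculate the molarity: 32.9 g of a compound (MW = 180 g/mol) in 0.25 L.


C = (mass / MW) / volume
C = (32.9 / 180) / 0.25
C = 0.7311 M

0.7311 M


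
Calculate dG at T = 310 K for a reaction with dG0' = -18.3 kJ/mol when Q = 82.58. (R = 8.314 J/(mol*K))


dG = dG0' + RT * ln(Q) / 1000
dG = -18.3 + 8.314 * 310 * ln(82.58) / 1000
dG = -6.9242 kJ/mol

-6.9242 kJ/mol


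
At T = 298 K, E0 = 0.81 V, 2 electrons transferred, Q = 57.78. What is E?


E = E0 - (RT/nF) * ln(Q)
E = 0.81 - (8.314 * 298 / (2 * 96485)) * ln(57.78)
E = 0.7579 V

0.7579 V


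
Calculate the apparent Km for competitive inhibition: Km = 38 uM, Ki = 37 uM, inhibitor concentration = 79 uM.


Km_app = Km * (1 + [I]/Ki)
Km_app = 38 * (1 + 79/37)
Km_app = 119.1351 uM

119.1351 uM


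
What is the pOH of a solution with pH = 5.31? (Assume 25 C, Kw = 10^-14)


pOH = 14 - pH
pOH = 14 - 5.31
pOH = 8.69

8.69


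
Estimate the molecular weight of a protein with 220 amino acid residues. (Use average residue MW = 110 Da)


MW = n_residues * 110 Da
MW = 220 * 110
MW = 24200 Da

24200 Da


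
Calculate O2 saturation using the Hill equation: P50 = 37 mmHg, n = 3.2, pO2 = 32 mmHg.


Y = pO2^n / (P50^n + pO2^n)
Y = 32^3.2 / (37^3.2 + 32^3.2)
Y = 38.59%

38.59%


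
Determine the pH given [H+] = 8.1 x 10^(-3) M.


pH = -log10([H+])
pH = -log10(8.1 x 10^(-3))
pH = 2.0915

2.0915


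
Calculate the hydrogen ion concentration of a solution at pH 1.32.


[H+] = 10^(-pH)
[H+] = 10^(-1.32)
[H+] = 0.0479 M

0.0479 M


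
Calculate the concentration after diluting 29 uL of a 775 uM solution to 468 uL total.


C2 = C1 * V1 / V2
C2 = 775 * 29 / 468
C2 = 48.0235 uM

48.0235 uM


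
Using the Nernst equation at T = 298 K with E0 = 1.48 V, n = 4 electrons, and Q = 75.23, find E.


E = E0 - (RT/nF) * ln(Q)
E = 1.48 - (8.314 * 298 / (4 * 96485)) * ln(75.23)
E = 1.4523 V

1.4523 V


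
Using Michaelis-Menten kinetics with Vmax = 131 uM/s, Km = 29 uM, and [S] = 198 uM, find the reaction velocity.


v = Vmax * [S] / (Km + [S])
v = 131 * 198 / (29 + 198)
v = 114.2643 uM/s

114.2643 uM/s


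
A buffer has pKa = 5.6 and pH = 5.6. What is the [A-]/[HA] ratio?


[A-]/[HA] = 10^(pH - pKa)
= 10^(5.6 - 5.6)
= 1.0

1.0


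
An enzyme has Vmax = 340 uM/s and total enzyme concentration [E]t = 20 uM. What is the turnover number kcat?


kcat = Vmax / [E]t
kcat = 340 / 20
kcat = 17.0 s^-1

17.0 s^-1


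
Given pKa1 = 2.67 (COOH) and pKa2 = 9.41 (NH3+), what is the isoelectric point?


pI = (pKa1 + pKa2) / 2
pI = (2.67 + 9.41) / 2
pI = 6.04

6.04


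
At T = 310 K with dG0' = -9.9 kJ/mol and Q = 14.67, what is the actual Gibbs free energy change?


dG = dG0' + RT * ln(Q) / 1000
dG = -9.9 + 8.314 * 310 * ln(14.67) / 1000
dG = -2.9778 kJ/mol

-2.9778 kJ/mol


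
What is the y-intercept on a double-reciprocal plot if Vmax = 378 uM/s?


y-intercept = 1/Vmax
= 1/378
= 0.0026 s/uM

0.0026 s/uM


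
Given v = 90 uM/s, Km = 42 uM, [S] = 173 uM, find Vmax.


Vmax = v * (Km + [S]) / [S]
Vmax = 90 * (42 + 173) / 173
Vmax = 111.8497 uM/s

111.8497 uM/s


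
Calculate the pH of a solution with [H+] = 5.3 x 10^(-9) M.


pH = -log10([H+])
pH = -log10(5.3 x 10^(-9))
pH = 8.2757

8.2757


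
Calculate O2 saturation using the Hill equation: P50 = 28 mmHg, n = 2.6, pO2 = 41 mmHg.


Y = pO2^n / (P50^n + pO2^n)
Y = 41^2.6 / (28^2.6 + 41^2.6)
Y = 72.94%

72.94%


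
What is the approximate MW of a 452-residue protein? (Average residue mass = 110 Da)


MW = n_residues * 110 Da
MW = 452 * 110
MW = 49720 Da

49720 Da


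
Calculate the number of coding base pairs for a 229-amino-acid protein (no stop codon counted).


Each amino acid = 1 codon = 3 bp
bp = 229 * 3 = 687 bp

687 bp


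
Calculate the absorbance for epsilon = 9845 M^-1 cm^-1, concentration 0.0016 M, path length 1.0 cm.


A = epsilon * c * l
A = 9845 * 0.0016 * 1.0
A = 15.752

15.752


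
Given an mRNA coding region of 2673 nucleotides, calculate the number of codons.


codons = nucleotides / 3
codons = 2673 / 3 = 891

891


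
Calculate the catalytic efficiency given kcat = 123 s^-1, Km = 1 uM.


Catalytic efficiency = kcat / Km
= 123 / 1
= 123.0 uM^-1*s^-1

123.0 uM^-1*s^-1


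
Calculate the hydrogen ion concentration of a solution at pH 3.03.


[H+] = 10^(-pH)
[H+] = 10^(-3.03)
[H+] = 9.333e-04 M

9.333e-04 M


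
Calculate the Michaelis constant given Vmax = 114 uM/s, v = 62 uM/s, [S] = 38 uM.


Km = [S] * (Vmax - v) / v
Km = 38 * (114 - 62) / 62
Km = 31.871 uM

31.871 uM


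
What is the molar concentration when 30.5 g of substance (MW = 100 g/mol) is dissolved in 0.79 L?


C = (mass / MW) / volume
C = (30.5 / 100) / 0.79
C = 0.3861 M

0.3861 M


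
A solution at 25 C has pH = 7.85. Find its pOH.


pOH = 14 - pH
pOH = 14 - 7.85
pOH = 6.15

6.15


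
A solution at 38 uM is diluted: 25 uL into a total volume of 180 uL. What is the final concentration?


C2 = C1 * V1 / V2
C2 = 38 * 25 / 180
C2 = 5.2778 uM

5.2778 uM


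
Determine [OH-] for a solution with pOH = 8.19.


[OH-] = 10^(-pOH)
[OH-] = 10^(-8.19)
[OH-] = 6.457e-09 M

6.457e-09 M


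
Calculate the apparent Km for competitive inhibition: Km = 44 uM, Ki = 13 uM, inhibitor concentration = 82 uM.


Km_app = Km * (1 + [I]/Ki)
Km_app = 44 * (1 + 82/13)
Km_app = 321.5385 uM

321.5385 uM


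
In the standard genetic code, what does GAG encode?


Standard genetic code lookup.
Codon GAG -> Glu

Glu


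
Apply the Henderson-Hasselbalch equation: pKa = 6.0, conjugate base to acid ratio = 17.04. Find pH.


pH = pKa + log10([A-]/[HA])
pH = 6.0 + log10(17.04)
pH = 7.2315

7.2315


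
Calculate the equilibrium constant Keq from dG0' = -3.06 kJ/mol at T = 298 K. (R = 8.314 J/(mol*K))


Keq = exp(-dG0 * 1000 / (R * T))
Keq = exp(-(-3.06) * 1000 / (8.314 * 298))
Keq = 3.4387

3.4387


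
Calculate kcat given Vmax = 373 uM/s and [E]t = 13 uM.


kcat = Vmax / [E]t
kcat = 373 / 13
kcat = 28.6923 s^-1

28.6923 s^-1


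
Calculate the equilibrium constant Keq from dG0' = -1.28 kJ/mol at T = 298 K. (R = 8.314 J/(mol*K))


Keq = exp(-dG0 * 1000 / (R * T))
Keq = exp(-(-1.28) * 1000 / (8.314 * 298))
Keq = 1.6764

1.6764


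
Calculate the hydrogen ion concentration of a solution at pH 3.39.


[H+] = 10^(-pH)
[H+] = 10^(-3.39)
[H+] = 4.074e-04 M

4.074e-04 M


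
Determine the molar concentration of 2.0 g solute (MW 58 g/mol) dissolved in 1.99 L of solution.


C = (mass / MW) / volume
C = (2.0 / 58) / 1.99
C = 0.0173 M

0.0173 M


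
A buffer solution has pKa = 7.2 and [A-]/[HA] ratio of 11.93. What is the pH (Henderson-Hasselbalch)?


pH = pKa + log10([A-]/[HA])
pH = 7.2 + log10(11.93)
pH = 8.2766

8.2766


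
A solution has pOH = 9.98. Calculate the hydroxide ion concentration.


[OH-] = 10^(-pOH)
[OH-] = 10^(-9.98)
[OH-] = 1.047e-10 M

1.047e-10 M


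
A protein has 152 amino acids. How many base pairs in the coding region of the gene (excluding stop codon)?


Each amino acid = 1 codon = 3 bp
bp = 152 * 3 = 456 bp

456 bp


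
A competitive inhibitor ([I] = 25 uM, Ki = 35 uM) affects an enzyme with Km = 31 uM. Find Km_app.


Km_app = Km * (1 + [I]/Ki)
Km_app = 31 * (1 + 25/35)
Km_app = 53.1429 uM

53.1429 uM


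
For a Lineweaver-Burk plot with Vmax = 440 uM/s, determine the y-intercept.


y-intercept = 1/Vmax
= 1/440
= 0.0023 s/uM

0.0023 s/uM


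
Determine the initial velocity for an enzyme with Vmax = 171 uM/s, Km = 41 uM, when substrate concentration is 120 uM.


v = Vmax * [S] / (Km + [S])
v = 171 * 120 / (41 + 120)
v = 127.4534 uM/s

127.4534 uM/s


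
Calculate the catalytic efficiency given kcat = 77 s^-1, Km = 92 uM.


Catalytic efficiency = kcat / Km
= 77 / 92
= 0.837 uM^-1*s^-1

0.837 uM^-1*s^-1


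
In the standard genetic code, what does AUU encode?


Standard genetic code lookup.
Codon AUU -> Ile

Ile


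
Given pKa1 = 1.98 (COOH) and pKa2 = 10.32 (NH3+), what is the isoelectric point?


pI = (pKa1 + pKa2) / 2
pI = (1.98 + 10.32) / 2
pI = 6.15

6.15


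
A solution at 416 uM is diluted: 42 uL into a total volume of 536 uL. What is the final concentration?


C2 = C1 * V1 / V2
C2 = 416 * 42 / 536
C2 = 32.597 uM

32.597 uM


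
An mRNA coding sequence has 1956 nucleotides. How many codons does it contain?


codons = nucleotides / 3
codons = 1956 / 3 = 652

652


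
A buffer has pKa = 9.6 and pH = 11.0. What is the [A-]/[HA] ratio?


[A-]/[HA] = 10^(pH - pKa)
= 10^(11.0 - 9.6)
= 25.1189

25.1189


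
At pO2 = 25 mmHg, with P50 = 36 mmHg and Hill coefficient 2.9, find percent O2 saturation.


Y = pO2^n / (P50^n + pO2^n)
Y = 25^2.9 / (36^2.9 + 25^2.9)
Y = 25.78%

25.78%


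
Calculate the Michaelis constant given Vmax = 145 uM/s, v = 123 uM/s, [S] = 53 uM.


Km = [S] * (Vmax - v) / v
Km = 53 * (145 - 123) / 123
Km = 9.4797 uM

9.4797 uM


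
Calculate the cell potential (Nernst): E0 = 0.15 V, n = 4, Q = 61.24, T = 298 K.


E = E0 - (RT/nF) * ln(Q)
E = 0.15 - (8.314 * 298 / (4 * 96485)) * ln(61.24)
E = 0.1236 V

0.1236 V


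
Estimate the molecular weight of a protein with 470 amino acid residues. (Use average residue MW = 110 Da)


MW = n_residues * 110 Da
MW = 470 * 110
MW = 51700 Da

51700 Da


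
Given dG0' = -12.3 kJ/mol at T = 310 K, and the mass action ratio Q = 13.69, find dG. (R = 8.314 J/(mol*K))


dG = dG0' + RT * ln(Q) / 1000
dG = -12.3 + 8.314 * 310 * ln(13.69) / 1000
dG = -5.556 kJ/mol

-5.556 kJ/mol


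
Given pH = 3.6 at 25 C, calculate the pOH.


pOH = 14 - pH
pOH = 14 - 3.6
pOH = 10.4

10.4


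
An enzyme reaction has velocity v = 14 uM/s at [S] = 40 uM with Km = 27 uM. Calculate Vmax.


Vmax = v * (Km + [S]) / [S]
Vmax = 14 * (27 + 40) / 40
Vmax = 23.45 uM/s

23.45 uM/s


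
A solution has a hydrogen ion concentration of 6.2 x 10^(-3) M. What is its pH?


pH = -log10([H+])
pH = -log10(6.2 x 10^(-3))
pH = 2.2076

2.2076


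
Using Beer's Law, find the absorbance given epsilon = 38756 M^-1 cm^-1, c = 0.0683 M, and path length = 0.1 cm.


A = epsilon * c * l
A = 38756 * 0.0683 * 0.1
A = 264.7035

264.7035


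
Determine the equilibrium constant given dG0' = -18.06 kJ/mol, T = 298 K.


Keq = exp(-dG0 * 1000 / (R * T))
Keq = exp(-(-18.06) * 1000 / (8.314 * 298))
Keq = 1464.6837

1464.6837


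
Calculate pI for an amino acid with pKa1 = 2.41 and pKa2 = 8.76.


pI = (pKa1 + pKa2) / 2
pI = (2.41 + 8.76) / 2
pI = 5.585

5.585


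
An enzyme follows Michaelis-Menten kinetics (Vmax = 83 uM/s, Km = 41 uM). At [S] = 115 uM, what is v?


v = Vmax * [S] / (Km + [S])
v = 83 * 115 / (41 + 115)
v = 61.1859 uM/s

61.1859 uM/s


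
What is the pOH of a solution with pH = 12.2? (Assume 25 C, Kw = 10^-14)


pOH = 14 - pH
pOH = 14 - 12.2
pOH = 1.8

1.8


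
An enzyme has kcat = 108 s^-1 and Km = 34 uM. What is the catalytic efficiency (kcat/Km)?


Catalytic efficiency = kcat / Km
= 108 / 34
= 3.1765 uM^-1*s^-1

3.1765 uM^-1*s^-1


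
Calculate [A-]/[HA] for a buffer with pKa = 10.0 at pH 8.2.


[A-]/[HA] = 10^(pH - pKa)
= 10^(8.2 - 10.0)
= 0.0158

0.0158


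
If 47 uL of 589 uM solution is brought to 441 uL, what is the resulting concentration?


C2 = C1 * V1 / V2
C2 = 589 * 47 / 441
C2 = 62.7732 uM

62.7732 uM


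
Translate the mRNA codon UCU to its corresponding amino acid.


Standard genetic code lookup.
Codon UCU -> Ser

Ser


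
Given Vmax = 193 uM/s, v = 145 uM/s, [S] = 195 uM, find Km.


Km = [S] * (Vmax - v) / v
Km = 195 * (193 - 145) / 145
Km = 64.5517 uM

64.5517 uM


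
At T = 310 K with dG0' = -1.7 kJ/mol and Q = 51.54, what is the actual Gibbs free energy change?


dG = dG0' + RT * ln(Q) / 1000
dG = -1.7 + 8.314 * 310 * ln(51.54) / 1000
dG = 8.4608 kJ/mol

8.4608 kJ/mol


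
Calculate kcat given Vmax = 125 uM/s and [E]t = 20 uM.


kcat = Vmax / [E]t
kcat = 125 / 20
kcat = 6.25 s^-1

6.25 s^-1


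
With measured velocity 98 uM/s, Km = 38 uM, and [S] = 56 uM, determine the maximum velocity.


Vmax = v * (Km + [S]) / [S]
Vmax = 98 * (38 + 56) / 56
Vmax = 164.5 uM/s

164.5 uM/s


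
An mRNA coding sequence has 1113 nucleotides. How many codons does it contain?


codons = nucleotides / 3
codons = 1113 / 3 = 371

371


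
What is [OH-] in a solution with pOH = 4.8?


[OH-] = 10^(-pOH)
[OH-] = 10^(-4.8)
[OH-] = 1.585e-05 M

1.585e-05 M


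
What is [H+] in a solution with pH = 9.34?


[H+] = 10^(-pH)
[H+] = 10^(-9.34)
[H+] = 4.571e-10 M

4.571e-10 M


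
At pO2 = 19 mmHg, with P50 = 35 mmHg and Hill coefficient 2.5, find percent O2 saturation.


Y = pO2^n / (P50^n + pO2^n)
Y = 19^2.5 / (35^2.5 + 19^2.5)
Y = 17.84%

17.84%


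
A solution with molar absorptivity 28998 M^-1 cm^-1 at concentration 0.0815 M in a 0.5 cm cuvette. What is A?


A = epsilon * c * l
A = 28998 * 0.0815 * 0.5
A = 1181.6685

1181.6685


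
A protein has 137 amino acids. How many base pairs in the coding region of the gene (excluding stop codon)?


Each amino acid = 1 codon = 3 bp
bp = 137 * 3 = 411 bp

411 bp


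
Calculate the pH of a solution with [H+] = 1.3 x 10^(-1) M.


pH = -log10([H+])
pH = -log10(1.3 x 10^(-1))
pH = 0.8861

0.8861


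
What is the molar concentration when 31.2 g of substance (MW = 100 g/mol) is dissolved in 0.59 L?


C = (mass / MW) / volume
C = (31.2 / 100) / 0.59
C = 0.5288 M

0.5288 M


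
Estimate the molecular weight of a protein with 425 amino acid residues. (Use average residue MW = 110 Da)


MW = n_residues * 110 Da
MW = 425 * 110
MW = 46750 Da

46750 Da


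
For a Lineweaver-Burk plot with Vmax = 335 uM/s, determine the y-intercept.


y-intercept = 1/Vmax
= 1/335
= 0.003 s/uM

0.003 s/uM


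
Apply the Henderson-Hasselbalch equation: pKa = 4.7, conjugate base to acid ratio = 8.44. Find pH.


pH = pKa + log10([A-]/[HA])
pH = 4.7 + log10(8.44)
pH = 5.6263

5.6263


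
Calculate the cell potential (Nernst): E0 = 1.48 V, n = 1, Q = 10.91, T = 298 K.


E = E0 - (RT/nF) * ln(Q)
E = 1.48 - (8.314 * 298 / (1 * 96485)) * ln(10.91)
E = 1.4186 V

1.4186 V


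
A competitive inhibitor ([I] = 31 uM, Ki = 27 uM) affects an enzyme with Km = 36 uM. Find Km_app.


Km_app = Km * (1 + [I]/Ki)
Km_app = 36 * (1 + 31/27)
Km_app = 77.3333 uM

77.3333 uM


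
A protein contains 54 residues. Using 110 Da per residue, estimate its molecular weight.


MW = n_residues * 110 Da
MW = 54 * 110
MW = 5940 Da

5940 Da


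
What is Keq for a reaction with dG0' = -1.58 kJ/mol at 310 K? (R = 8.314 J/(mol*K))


Keq = exp(-dG0 * 1000 / (R * T))
Keq = exp(-(-1.58) * 1000 / (8.314 * 310))
Keq = 1.846

1.846


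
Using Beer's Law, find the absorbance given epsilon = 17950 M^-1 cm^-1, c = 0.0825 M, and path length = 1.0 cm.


A = epsilon * c * l
A = 17950 * 0.0825 * 1.0
A = 1480.875

1480.875


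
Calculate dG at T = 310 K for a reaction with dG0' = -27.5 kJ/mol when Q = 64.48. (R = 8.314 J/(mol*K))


dG = dG0' + RT * ln(Q) / 1000
dG = -27.5 + 8.314 * 310 * ln(64.48) / 1000
dG = -16.7619 kJ/mol

-16.7619 kJ/mol


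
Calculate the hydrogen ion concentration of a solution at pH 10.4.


[H+] = 10^(-pH)
[H+] = 10^(-10.4)
[H+] = 3.981e-11 M

3.981e-11 M


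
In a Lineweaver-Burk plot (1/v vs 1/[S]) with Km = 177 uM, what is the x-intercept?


x-intercept = -1/Km
= -1/177
= -0.0056 1/uM

-0.0056 1/uM


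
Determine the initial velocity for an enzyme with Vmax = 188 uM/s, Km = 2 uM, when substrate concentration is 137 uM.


v = Vmax * [S] / (Km + [S])
v = 188 * 137 / (2 + 137)
v = 185.295 uM/s

185.295 uM/s


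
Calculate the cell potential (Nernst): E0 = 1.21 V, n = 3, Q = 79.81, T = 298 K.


E = E0 - (RT/nF) * ln(Q)
E = 1.21 - (8.314 * 298 / (3 * 96485)) * ln(79.81)
E = 1.1725 V

1.1725 V


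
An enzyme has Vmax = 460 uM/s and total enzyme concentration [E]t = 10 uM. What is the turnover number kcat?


kcat = Vmax / [E]t
kcat = 460 / 10
kcat = 46.0 s^-1

46.0 s^-1


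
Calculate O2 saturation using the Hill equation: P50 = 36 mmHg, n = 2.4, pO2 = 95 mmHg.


Y = pO2^n / (P50^n + pO2^n)
Y = 95^2.4 / (36^2.4 + 95^2.4)
Y = 91.12%

91.12%


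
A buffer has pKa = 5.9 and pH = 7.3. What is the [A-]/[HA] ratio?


[A-]/[HA] = 10^(pH - pKa)
= 10^(7.3 - 5.9)
= 25.1189

25.1189


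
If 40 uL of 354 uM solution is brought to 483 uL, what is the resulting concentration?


C2 = C1 * V1 / V2
C2 = 354 * 40 / 483
C2 = 29.3168 uM

29.3168 uM


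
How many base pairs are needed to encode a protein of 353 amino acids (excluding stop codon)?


Each amino acid = 1 codon = 3 bp
bp = 353 * 3 = 1059 bp

1059 bp


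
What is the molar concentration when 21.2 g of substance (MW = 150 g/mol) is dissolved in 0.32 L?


C = (mass / MW) / volume
C = (21.2 / 150) / 0.32
C = 0.4417 M

0.4417 M


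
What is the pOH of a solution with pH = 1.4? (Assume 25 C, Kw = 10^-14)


pOH = 14 - pH
pOH = 14 - 1.4
pOH = 12.6

12.6


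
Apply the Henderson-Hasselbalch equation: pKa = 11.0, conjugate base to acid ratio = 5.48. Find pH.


pH = pKa + log10([A-]/[HA])
pH = 11.0 + log10(5.48)
pH = 11.7388

11.7388


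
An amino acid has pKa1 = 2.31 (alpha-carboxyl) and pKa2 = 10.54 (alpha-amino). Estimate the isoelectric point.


pI = (pKa1 + pKa2) / 2
pI = (2.31 + 10.54) / 2
pI = 6.425

6.425


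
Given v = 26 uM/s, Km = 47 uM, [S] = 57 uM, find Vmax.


Vmax = v * (Km + [S]) / [S]
Vmax = 26 * (47 + 57) / 57
Vmax = 47.4386 uM/s

47.4386 uM/s


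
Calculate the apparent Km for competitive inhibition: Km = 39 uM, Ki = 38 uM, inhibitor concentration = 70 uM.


Km_app = Km * (1 + [I]/Ki)
Km_app = 39 * (1 + 70/38)
Km_app = 110.8421 uM

110.8421 uM


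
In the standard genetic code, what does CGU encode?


Standard genetic code lookup.
Codon CGU -> Arg

Arg


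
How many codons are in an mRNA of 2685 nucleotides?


codons = nucleotides / 3
codons = 2685 / 3 = 895

895


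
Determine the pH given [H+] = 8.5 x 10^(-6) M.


pH = -log10([H+])
pH = -log10(8.5 x 10^(-6))
pH = 5.0706

5.0706


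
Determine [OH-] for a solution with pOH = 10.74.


[OH-] = 10^(-pOH)
[OH-] = 10^(-10.74)
[OH-] = 1.820e-11 M

1.820e-11 M


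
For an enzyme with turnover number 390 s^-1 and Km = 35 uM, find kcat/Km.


Catalytic efficiency = kcat / Km
= 390 / 35
= 11.1429 uM^-1*s^-1

11.1429 uM^-1*s^-1


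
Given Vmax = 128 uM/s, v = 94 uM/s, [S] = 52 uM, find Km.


Km = [S] * (Vmax - v) / v
Km = 52 * (128 - 94) / 94
Km = 18.8085 uM

18.8085 uM


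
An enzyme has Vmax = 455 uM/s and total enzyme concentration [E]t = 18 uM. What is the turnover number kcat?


kcat = Vmax / [E]t
kcat = 455 / 18
kcat = 25.2778 s^-1

25.2778 s^-1


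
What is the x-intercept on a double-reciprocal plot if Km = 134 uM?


x-intercept = -1/Km
= -1/134
= -0.0075 1/uM

-0.0075 1/uM


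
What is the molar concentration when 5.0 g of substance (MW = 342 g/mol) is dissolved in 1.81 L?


C = (mass / MW) / volume
C = (5.0 / 342) / 1.81
C = 0.0081 M

0.0081 M


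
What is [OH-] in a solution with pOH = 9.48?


[OH-] = 10^(-pOH)
[OH-] = 10^(-9.48)
[OH-] = 3.311e-10 M

3.311e-10 M


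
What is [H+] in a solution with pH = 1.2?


[H+] = 10^(-pH)
[H+] = 10^(-1.2)
[H+] = 0.0631 M

0.0631 M


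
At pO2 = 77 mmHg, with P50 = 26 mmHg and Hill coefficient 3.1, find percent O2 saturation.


Y = pO2^n / (P50^n + pO2^n)
Y = 77^3.1 / (26^3.1 + 77^3.1)
Y = 96.66%

96.66%


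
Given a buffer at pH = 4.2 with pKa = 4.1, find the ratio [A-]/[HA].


[A-]/[HA] = 10^(pH - pKa)
= 10^(4.2 - 4.1)
= 1.2589

1.2589


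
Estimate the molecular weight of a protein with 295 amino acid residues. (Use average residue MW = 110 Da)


MW = n_residues * 110 Da
MW = 295 * 110
MW = 32450 Da

32450 Da


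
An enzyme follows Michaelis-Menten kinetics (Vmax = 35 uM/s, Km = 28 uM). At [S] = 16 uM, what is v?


v = Vmax * [S] / (Km + [S])
v = 35 * 16 / (28 + 16)
v = 12.7273 uM/s

12.7273 uM/s


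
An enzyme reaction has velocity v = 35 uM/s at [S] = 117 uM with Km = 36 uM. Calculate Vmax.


Vmax = v * (Km + [S]) / [S]
Vmax = 35 * (36 + 117) / 117
Vmax = 45.7692 uM/s

45.7692 uM/s


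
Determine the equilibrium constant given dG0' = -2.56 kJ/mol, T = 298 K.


Keq = exp(-dG0 * 1000 / (R * T))
Keq = exp(-(-2.56) * 1000 / (8.314 * 298))
Keq = 2.8102

2.8102


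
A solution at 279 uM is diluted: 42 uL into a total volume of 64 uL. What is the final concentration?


C2 = C1 * V1 / V2
C2 = 279 * 42 / 64
C2 = 183.0938 uM

183.0938 uM


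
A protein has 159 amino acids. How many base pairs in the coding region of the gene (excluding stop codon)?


Each amino acid = 1 codon = 3 bp
bp = 159 * 3 = 477 bp

477 bp


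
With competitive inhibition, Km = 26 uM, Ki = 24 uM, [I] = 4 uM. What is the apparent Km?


Km_app = Km * (1 + [I]/Ki)
Km_app = 26 * (1 + 4/24)
Km_app = 30.3333 uM

30.3333 uM


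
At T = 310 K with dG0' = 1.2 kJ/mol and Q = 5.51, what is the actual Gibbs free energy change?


dG = dG0' + RT * ln(Q) / 1000
dG = 1.2 + 8.314 * 310 * ln(5.51) / 1000
dG = 5.5984 kJ/mol

5.5984 kJ/mol


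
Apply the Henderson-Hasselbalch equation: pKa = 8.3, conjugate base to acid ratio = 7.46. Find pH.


pH = pKa + log10([A-]/[HA])
pH = 8.3 + log10(7.46)
pH = 9.1727

9.1727


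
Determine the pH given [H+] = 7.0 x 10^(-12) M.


pH = -log10([H+])
pH = -log10(7.0 x 10^(-12))
pH = 11.1549

11.1549


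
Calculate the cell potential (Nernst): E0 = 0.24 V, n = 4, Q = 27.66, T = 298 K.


E = E0 - (RT/nF) * ln(Q)
E = 0.24 - (8.314 * 298 / (4 * 96485)) * ln(27.66)
E = 0.2187 V

0.2187 V


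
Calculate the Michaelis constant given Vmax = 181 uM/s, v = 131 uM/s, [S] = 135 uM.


Km = [S] * (Vmax - v) / v
Km = 135 * (181 - 131) / 131
Km = 51.5267 uM

51.5267 uM


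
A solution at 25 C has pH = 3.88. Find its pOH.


pOH = 14 - pH
pOH = 14 - 3.88
pOH = 10.12

10.12


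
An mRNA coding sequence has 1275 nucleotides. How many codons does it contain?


codons = nucleotides / 3
codons = 1275 / 3 = 425

425


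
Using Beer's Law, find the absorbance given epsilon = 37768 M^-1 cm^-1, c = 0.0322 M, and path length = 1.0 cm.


A = epsilon * c * l
A = 37768 * 0.0322 * 1.0
A = 1216.1296

1216.1296


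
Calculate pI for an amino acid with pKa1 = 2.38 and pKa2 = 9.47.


pI = (pKa1 + pKa2) / 2
pI = (2.38 + 9.47) / 2
pI = 5.925

5.925


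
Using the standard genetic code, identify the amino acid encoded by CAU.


Standard genetic code lookup.
Codon CAU -> His

His


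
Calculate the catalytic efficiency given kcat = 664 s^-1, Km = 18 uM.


Catalytic efficiency = kcat / Km
= 664 / 18
= 36.8889 uM^-1*s^-1

36.8889 uM^-1*s^-1


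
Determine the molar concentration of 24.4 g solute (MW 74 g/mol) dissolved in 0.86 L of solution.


C = (mass / MW) / volume
C = (24.4 / 74) / 0.86
C = 0.3834 M

0.3834 M
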